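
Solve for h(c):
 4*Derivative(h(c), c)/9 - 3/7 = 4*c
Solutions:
 h(c) = C1 + 9*c^2/2 + 27*c/28


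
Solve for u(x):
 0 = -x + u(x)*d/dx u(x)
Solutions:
 u(x) = -sqrt(C1 + x^2)
 u(x) = sqrt(C1 + x^2)


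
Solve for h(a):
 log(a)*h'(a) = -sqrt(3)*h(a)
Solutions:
 h(a) = C1*exp(-sqrt(3)*li(a))


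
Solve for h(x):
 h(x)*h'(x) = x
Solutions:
 h(x) = -sqrt(C1 + x^2)
 h(x) = sqrt(C1 + x^2)


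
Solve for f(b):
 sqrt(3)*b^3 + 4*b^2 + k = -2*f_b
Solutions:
 f(b) = C1 - sqrt(3)*b^4/8 - 2*b^3/3 - b*k/2


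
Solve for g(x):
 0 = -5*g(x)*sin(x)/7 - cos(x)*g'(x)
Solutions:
 g(x) = C1*cos(x)^(5/7)


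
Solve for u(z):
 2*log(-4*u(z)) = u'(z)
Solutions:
 -Integral(1/(log(-_y) + 2*log(2)), (_y, u(z)))/2 = C1 - z


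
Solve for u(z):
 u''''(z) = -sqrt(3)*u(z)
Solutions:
 u(z) = (C1*sin(sqrt(2)*3^(1/8)*z/2) + C2*cos(sqrt(2)*3^(1/8)*z/2))*exp(-sqrt(2)*3^(1/8)*z/2) + (C3*sin(sqrt(2)*3^(1/8)*z/2) + C4*cos(sqrt(2)*3^(1/8)*z/2))*exp(sqrt(2)*3^(1/8)*z/2)


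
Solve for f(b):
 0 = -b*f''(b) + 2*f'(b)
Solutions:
 f(b) = C1 + C2*b^3


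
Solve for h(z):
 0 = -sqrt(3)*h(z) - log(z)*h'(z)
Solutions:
 h(z) = C1*exp(-sqrt(3)*li(z))


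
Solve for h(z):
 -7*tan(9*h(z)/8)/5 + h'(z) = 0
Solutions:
 h(z) = -8*asin(C1*exp(63*z/40))/9 + 8*pi/9
 h(z) = 8*asin(C1*exp(63*z/40))/9


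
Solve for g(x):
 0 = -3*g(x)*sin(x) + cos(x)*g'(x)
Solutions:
 g(x) = C1/cos(x)^3


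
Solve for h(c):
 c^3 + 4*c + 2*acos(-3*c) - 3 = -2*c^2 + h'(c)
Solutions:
 h(c) = C1 + c^4/4 + 2*c^3/3 + 2*c^2 + 2*c*acos(-3*c) - 3*c + 2*sqrt(1 - 9*c^2)/3


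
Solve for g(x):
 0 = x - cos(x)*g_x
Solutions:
 g(x) = C1 + Integral(x/cos(x), x)


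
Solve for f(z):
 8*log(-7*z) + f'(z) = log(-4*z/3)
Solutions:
 f(z) = C1 - 7*z*log(-z) + z*(-log(17294403) + 2*log(2) + 7)


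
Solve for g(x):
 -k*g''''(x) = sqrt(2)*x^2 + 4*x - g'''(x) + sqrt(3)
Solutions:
 g(x) = C1 + C2*x + C3*x^2 + C4*exp(x/k) + sqrt(2)*x^5/60 + x^4*(sqrt(2)*k + 2)/12 + x^3*(2*sqrt(2)*k^2 + 4*k + sqrt(3))/6


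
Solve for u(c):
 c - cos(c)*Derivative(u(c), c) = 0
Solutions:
 u(c) = C1 + Integral(c/cos(c), c)


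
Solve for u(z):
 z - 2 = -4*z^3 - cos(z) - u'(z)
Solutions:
 u(z) = C1 - z^4 - z^2/2 + 2*z - sin(z)


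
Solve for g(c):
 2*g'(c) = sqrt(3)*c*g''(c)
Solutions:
 g(c) = C1 + C2*c^(1 + 2*sqrt(3)/3)


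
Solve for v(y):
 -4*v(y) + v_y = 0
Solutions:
 v(y) = C1*exp(4*y)


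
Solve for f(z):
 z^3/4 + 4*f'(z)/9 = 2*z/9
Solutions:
 f(z) = C1 - 9*z^4/64 + z^2/4


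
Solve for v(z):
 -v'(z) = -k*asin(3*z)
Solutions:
 v(z) = C1 + k*(z*asin(3*z) + sqrt(1 - 9*z^2)/3)


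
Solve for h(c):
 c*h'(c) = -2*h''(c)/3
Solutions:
 h(c) = C1 + C2*erf(sqrt(3)*c/2)


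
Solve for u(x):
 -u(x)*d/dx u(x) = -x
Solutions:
 u(x) = -sqrt(C1 + x^2)
 u(x) = sqrt(C1 + x^2)


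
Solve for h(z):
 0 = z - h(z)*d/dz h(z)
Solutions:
 h(z) = -sqrt(C1 + z^2)
 h(z) = sqrt(C1 + z^2)


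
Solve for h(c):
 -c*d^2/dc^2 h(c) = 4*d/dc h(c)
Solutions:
 h(c) = C1 + C2/c^3


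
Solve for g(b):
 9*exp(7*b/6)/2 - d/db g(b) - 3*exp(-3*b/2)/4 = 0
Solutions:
 g(b) = C1 + 27*exp(7*b/6)/7 + exp(-3*b/2)/2


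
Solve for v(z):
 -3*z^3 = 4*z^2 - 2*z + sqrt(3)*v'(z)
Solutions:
 v(z) = C1 - sqrt(3)*z^4/4 - 4*sqrt(3)*z^3/9 + sqrt(3)*z^2/3


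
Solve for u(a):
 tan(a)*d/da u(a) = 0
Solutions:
 u(a) = C1


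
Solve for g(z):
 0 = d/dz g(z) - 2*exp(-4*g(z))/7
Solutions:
 g(z) = log(-I*(C1 + 8*z/7)^(1/4))
 g(z) = log(I*(C1 + 8*z/7)^(1/4))
 g(z) = log(-(C1 + 8*z/7)^(1/4))
 g(z) = log(C1 + 8*z/7)/4


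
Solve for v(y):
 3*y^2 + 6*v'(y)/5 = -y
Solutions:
 v(y) = C1 - 5*y^3/6 - 5*y^2/12


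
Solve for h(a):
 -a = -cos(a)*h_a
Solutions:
 h(a) = C1 + Integral(a/cos(a), a)


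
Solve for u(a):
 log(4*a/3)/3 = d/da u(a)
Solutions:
 u(a) = C1 + a*log(a)/3 - a*log(3)/3 - a/3 + 2*a*log(2)/3


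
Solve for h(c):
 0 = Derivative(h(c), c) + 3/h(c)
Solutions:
 h(c) = -sqrt(C1 - 6*c)
 h(c) = sqrt(C1 - 6*c)


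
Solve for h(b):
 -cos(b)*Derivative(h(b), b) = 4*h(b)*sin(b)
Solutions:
 h(b) = C1*cos(b)^4


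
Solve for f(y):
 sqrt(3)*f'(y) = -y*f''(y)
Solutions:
 f(y) = C1 + C2*y^(1 - sqrt(3))


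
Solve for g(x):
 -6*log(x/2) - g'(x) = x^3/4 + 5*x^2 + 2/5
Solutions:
 g(x) = C1 - x^4/16 - 5*x^3/3 - 6*x*log(x) + 6*x*log(2) + 28*x/5


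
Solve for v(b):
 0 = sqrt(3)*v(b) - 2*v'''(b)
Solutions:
 v(b) = C3*exp(2^(2/3)*3^(1/6)*b/2) + (C1*sin(6^(2/3)*b/4) + C2*cos(6^(2/3)*b/4))*exp(-2^(2/3)*3^(1/6)*b/4)


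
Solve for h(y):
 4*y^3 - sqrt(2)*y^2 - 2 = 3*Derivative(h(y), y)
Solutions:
 h(y) = C1 + y^4/3 - sqrt(2)*y^3/9 - 2*y/3


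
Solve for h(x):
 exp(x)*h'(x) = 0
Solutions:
 h(x) = C1


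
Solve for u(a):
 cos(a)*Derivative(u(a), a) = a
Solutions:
 u(a) = C1 + Integral(a/cos(a), a)


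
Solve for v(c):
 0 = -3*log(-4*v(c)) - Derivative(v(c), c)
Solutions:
 Integral(1/(log(-_y) + 2*log(2)), (_y, v(c)))/3 = C1 - c


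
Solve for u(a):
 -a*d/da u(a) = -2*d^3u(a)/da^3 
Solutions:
 u(a) = C1 + Integral(C2*airyai(2^(2/3)*a/2) + C3*airybi(2^(2/3)*a/2), a)


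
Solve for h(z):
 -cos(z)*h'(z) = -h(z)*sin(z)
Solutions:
 h(z) = C1/cos(z)


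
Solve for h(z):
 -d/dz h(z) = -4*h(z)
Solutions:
 h(z) = C1*exp(4*z)


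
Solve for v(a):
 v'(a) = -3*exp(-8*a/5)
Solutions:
 v(a) = C1 + 15*exp(-8*a/5)/8


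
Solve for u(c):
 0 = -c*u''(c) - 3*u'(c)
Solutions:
 u(c) = C1 + C2/c^2


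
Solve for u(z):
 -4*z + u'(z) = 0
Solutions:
 u(z) = C1 + 2*z^2


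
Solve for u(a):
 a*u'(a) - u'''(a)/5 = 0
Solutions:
 u(a) = C1 + Integral(C2*airyai(5^(1/3)*a) + C3*airybi(5^(1/3)*a), a)


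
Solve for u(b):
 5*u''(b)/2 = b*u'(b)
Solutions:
 u(b) = C1 + C2*erfi(sqrt(5)*b/5)


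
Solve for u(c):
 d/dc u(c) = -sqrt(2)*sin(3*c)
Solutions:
 u(c) = C1 + sqrt(2)*cos(3*c)/3


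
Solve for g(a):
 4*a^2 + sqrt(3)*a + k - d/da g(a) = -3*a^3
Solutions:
 g(a) = C1 + 3*a^4/4 + 4*a^3/3 + sqrt(3)*a^2/2 + a*k


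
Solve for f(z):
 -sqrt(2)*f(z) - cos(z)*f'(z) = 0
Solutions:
 f(z) = C1*(sin(z) - 1)^(sqrt(2)/2)/(sin(z) + 1)^(sqrt(2)/2)


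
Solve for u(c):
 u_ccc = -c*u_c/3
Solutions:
 u(c) = C1 + Integral(C2*airyai(-3^(2/3)*c/3) + C3*airybi(-3^(2/3)*c/3), c)


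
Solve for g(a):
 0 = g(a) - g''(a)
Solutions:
 g(a) = C1*exp(-a) + C2*exp(a)


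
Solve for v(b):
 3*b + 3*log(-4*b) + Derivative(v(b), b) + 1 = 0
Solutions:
 v(b) = C1 - 3*b^2/2 - 3*b*log(-b) + 2*b*(1 - 3*log(2))


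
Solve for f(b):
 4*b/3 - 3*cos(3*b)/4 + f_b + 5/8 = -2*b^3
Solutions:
 f(b) = C1 - b^4/2 - 2*b^2/3 - 5*b/8 + sin(3*b)/4


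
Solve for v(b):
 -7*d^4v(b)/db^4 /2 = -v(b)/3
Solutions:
 v(b) = C1*exp(-2^(1/4)*21^(3/4)*b/21) + C2*exp(2^(1/4)*21^(3/4)*b/21) + C3*sin(2^(1/4)*21^(3/4)*b/21) + C4*cos(2^(1/4)*21^(3/4)*b/21)


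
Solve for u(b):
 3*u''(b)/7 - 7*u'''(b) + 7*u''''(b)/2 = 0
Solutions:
 u(b) = C1 + C2*b + C3*exp(b*(1 - sqrt(43)/7)) + C4*exp(b*(sqrt(43)/7 + 1))


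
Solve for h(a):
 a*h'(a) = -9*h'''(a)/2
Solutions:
 h(a) = C1 + Integral(C2*airyai(-6^(1/3)*a/3) + C3*airybi(-6^(1/3)*a/3), a)


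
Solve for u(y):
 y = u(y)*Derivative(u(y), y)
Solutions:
 u(y) = -sqrt(C1 + y^2)
 u(y) = sqrt(C1 + y^2)


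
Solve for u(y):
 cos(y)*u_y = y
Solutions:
 u(y) = C1 + Integral(y/cos(y), y)


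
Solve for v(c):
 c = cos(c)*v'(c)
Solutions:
 v(c) = C1 + Integral(c/cos(c), c)


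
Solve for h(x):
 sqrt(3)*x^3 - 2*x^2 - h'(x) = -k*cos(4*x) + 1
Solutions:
 h(x) = C1 + k*sin(4*x)/4 + sqrt(3)*x^4/4 - 2*x^3/3 - x


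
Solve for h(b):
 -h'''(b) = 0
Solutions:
 h(b) = C1 + C2*b + C3*b^2


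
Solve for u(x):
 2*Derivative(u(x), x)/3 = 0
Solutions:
 u(x) = C1


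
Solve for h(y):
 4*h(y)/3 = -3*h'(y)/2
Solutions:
 h(y) = C1*exp(-8*y/9)


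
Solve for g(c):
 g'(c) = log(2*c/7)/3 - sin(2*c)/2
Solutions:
 g(c) = C1 + c*log(c)/3 - c*log(7)/3 - c/3 + c*log(2)/3 + cos(2*c)/4


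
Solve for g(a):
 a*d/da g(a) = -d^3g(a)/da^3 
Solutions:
 g(a) = C1 + Integral(C2*airyai(-a) + C3*airybi(-a), a)


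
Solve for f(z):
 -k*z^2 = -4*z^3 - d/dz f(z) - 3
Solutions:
 f(z) = C1 + k*z^3/3 - z^4 - 3*z


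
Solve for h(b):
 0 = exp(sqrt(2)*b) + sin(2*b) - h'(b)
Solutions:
 h(b) = C1 + sqrt(2)*exp(sqrt(2)*b)/2 - cos(2*b)/2


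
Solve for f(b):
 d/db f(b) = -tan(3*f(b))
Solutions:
 f(b) = -asin(C1*exp(-3*b))/3 + pi/3
 f(b) = asin(C1*exp(-3*b))/3


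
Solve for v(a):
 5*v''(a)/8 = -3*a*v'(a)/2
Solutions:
 v(a) = C1 + C2*erf(sqrt(30)*a/5)


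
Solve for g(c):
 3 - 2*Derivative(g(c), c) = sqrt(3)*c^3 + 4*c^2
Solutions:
 g(c) = C1 - sqrt(3)*c^4/8 - 2*c^3/3 + 3*c/2


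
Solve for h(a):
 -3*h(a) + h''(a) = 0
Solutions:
 h(a) = C1*exp(-sqrt(3)*a) + C2*exp(sqrt(3)*a)


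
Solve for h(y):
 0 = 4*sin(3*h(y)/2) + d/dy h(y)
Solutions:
 h(y) = -2*acos((-C1 - exp(12*y))/(C1 - exp(12*y)))/3 + 4*pi/3
 h(y) = 2*acos((-C1 - exp(12*y))/(C1 - exp(12*y)))/3


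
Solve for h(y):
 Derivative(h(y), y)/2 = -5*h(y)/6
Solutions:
 h(y) = C1*exp(-5*y/3)


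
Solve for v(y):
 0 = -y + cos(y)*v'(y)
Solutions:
 v(y) = C1 + Integral(y/cos(y), y)


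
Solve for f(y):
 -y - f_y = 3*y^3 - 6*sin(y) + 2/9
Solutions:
 f(y) = C1 - 3*y^4/4 - y^2/2 - 2*y/9 - 6*cos(y)


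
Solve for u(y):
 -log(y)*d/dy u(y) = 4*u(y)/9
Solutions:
 u(y) = C1*exp(-4*li(y)/9)


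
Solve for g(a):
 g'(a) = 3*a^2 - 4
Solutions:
 g(a) = C1 + a^3 - 4*a


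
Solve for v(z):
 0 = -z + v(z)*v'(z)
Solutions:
 v(z) = -sqrt(C1 + z^2)
 v(z) = sqrt(C1 + z^2)


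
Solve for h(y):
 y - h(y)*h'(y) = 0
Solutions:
 h(y) = -sqrt(C1 + y^2)
 h(y) = sqrt(C1 + y^2)


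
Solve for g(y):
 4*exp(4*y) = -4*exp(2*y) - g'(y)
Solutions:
 g(y) = C1 - exp(4*y) - 2*exp(2*y)


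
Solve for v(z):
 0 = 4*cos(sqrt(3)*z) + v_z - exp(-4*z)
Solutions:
 v(z) = C1 - 4*sqrt(3)*sin(sqrt(3)*z)/3 - exp(-4*z)/4


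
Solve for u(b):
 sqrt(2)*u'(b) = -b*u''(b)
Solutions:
 u(b) = C1 + C2*b^(1 - sqrt(2))


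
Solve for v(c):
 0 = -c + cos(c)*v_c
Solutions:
 v(c) = C1 + Integral(c/cos(c), c)


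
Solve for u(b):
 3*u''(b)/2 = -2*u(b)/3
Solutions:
 u(b) = C1*sin(2*b/3) + C2*cos(2*b/3)


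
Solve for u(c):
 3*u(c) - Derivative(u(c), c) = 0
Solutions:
 u(c) = C1*exp(3*c)


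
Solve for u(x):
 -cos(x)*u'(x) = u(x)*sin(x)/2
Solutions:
 u(x) = C1*sqrt(cos(x))


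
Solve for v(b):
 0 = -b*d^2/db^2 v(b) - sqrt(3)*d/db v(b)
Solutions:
 v(b) = C1 + C2*b^(1 - sqrt(3))


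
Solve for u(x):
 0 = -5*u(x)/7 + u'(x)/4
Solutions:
 u(x) = C1*exp(20*x/7)


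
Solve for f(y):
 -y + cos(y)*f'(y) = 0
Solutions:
 f(y) = C1 + Integral(y/cos(y), y)


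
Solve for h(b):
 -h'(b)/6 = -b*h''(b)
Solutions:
 h(b) = C1 + C2*b^(7/6)


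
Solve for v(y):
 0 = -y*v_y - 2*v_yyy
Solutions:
 v(y) = C1 + Integral(C2*airyai(-2^(2/3)*y/2) + C3*airybi(-2^(2/3)*y/2), y)


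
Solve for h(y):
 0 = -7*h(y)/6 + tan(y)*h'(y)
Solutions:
 h(y) = C1*sin(y)^(7/6)


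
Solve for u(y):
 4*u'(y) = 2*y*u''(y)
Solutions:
 u(y) = C1 + C2*y^3


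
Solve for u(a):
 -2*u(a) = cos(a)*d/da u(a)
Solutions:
 u(a) = C1*(sin(a) - 1)/(sin(a) + 1)


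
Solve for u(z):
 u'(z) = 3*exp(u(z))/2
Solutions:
 u(z) = log(-1/(C1 + 3*z)) + log(2)


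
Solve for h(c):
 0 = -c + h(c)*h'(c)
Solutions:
 h(c) = -sqrt(C1 + c^2)
 h(c) = sqrt(C1 + c^2)


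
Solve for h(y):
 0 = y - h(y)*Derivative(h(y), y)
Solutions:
 h(y) = -sqrt(C1 + y^2)
 h(y) = sqrt(C1 + y^2)


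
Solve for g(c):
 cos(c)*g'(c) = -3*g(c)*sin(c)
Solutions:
 g(c) = C1*cos(c)^3


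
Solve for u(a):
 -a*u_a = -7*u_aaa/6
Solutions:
 u(a) = C1 + Integral(C2*airyai(6^(1/3)*7^(2/3)*a/7) + C3*airybi(6^(1/3)*7^(2/3)*a/7), a)


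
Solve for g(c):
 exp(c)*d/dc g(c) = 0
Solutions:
 g(c) = C1


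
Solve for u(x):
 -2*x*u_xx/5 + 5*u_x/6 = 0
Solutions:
 u(x) = C1 + C2*x^(37/12)


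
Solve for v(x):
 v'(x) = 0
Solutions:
 v(x) = C1


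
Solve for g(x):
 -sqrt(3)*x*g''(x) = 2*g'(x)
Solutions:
 g(x) = C1 + C2*x^(1 - 2*sqrt(3)/3)


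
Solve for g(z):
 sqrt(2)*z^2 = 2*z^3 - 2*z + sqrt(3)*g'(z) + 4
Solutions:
 g(z) = C1 - sqrt(3)*z^4/6 + sqrt(6)*z^3/9 + sqrt(3)*z^2/3 - 4*sqrt(3)*z/3


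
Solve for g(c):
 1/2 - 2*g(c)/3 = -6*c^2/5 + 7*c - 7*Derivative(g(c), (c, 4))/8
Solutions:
 g(c) = C1*exp(-2*21^(3/4)*c/21) + C2*exp(2*21^(3/4)*c/21) + C3*sin(2*21^(3/4)*c/21) + C4*cos(2*21^(3/4)*c/21) + 9*c^2/5 - 21*c/2 + 3/4


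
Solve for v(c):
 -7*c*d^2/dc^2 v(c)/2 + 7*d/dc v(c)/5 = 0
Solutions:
 v(c) = C1 + C2*c^(7/5)


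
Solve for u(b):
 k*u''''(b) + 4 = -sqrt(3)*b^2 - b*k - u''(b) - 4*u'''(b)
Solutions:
 u(b) = C1 + C2*b + C3*exp(b*(sqrt(4 - k) - 2)/k) + C4*exp(-b*(sqrt(4 - k) + 2)/k) - sqrt(3)*b^4/12 + b^3*(-k + 8*sqrt(3))/6 + b^2*(sqrt(3)*k + 2*k - 16*sqrt(3) - 2)


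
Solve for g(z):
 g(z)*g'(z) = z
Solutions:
 g(z) = -sqrt(C1 + z^2)
 g(z) = sqrt(C1 + z^2)


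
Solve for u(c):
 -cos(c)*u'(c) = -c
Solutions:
 u(c) = C1 + Integral(c/cos(c), c)


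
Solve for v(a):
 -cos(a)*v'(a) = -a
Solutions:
 v(a) = C1 + Integral(a/cos(a), a)


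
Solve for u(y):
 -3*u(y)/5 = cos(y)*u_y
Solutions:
 u(y) = C1*(sin(y) - 1)^(3/10)/(sin(y) + 1)^(3/10)


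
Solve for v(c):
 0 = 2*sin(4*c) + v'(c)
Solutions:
 v(c) = C1 + cos(4*c)/2


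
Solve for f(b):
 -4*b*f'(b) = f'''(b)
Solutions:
 f(b) = C1 + Integral(C2*airyai(-2^(2/3)*b) + C3*airybi(-2^(2/3)*b), b)


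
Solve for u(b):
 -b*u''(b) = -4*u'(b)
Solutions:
 u(b) = C1 + C2*b^5


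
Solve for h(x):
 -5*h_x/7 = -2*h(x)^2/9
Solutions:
 h(x) = -45/(C1 + 14*x)


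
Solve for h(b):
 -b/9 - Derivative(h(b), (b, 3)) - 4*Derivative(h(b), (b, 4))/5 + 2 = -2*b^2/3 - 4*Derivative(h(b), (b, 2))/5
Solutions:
 h(b) = C1 + C2*b + C3*exp(b*(-5 + sqrt(89))/8) + C4*exp(-b*(5 + sqrt(89))/8) - 5*b^4/72 - 35*b^3/108 - 475*b^2/144


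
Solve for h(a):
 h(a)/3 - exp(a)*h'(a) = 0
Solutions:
 h(a) = C1*exp(-exp(-a)/3)


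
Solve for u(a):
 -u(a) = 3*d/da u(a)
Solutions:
 u(a) = C1*exp(-a/3)


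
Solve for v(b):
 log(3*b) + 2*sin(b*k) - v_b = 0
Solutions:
 v(b) = C1 + b*log(b) - b + b*log(3) + 2*Piecewise((-cos(b*k)/k, Ne(k, 0)), (0, True))


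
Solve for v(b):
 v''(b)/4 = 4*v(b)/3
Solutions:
 v(b) = C1*exp(-4*sqrt(3)*b/3) + C2*exp(4*sqrt(3)*b/3)


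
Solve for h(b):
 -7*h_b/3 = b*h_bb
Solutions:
 h(b) = C1 + C2/b^(4/3)


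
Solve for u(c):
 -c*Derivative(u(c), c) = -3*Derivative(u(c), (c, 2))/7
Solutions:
 u(c) = C1 + C2*erfi(sqrt(42)*c/6)


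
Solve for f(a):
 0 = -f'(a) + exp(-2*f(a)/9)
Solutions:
 f(a) = 9*log(-sqrt(C1 + a)) - 9*log(3) + 9*log(2)/2
 f(a) = 9*log(C1 + a)/2 - 9*log(3) + 9*log(2)/2


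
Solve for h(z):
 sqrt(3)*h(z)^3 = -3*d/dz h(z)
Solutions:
 h(z) = -sqrt(6)*sqrt(-1/(C1 - sqrt(3)*z))/2
 h(z) = sqrt(6)*sqrt(-1/(C1 - sqrt(3)*z))/2


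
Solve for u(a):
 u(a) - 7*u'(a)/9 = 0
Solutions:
 u(a) = C1*exp(9*a/7)


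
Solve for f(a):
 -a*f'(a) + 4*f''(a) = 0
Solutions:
 f(a) = C1 + C2*erfi(sqrt(2)*a/4)


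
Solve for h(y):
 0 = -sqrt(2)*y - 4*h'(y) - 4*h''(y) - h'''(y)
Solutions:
 h(y) = C1 - sqrt(2)*y^2/8 + sqrt(2)*y/4 + (C2 + C3*y)*exp(-2*y)


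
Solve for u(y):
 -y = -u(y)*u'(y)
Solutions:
 u(y) = -sqrt(C1 + y^2)
 u(y) = sqrt(C1 + y^2)


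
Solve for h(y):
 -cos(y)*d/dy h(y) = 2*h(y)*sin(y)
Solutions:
 h(y) = C1*cos(y)^2


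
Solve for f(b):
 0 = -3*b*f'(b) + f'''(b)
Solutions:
 f(b) = C1 + Integral(C2*airyai(3^(1/3)*b) + C3*airybi(3^(1/3)*b), b)


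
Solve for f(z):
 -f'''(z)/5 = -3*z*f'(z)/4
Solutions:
 f(z) = C1 + Integral(C2*airyai(30^(1/3)*z/2) + C3*airybi(30^(1/3)*z/2), z)


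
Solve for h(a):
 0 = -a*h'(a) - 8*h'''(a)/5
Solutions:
 h(a) = C1 + Integral(C2*airyai(-5^(1/3)*a/2) + C3*airybi(-5^(1/3)*a/2), a)


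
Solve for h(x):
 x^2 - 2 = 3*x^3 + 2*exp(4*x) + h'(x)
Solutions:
 h(x) = C1 - 3*x^4/4 + x^3/3 - 2*x - exp(4*x)/2


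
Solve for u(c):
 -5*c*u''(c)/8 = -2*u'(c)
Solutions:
 u(c) = C1 + C2*c^(21/5)


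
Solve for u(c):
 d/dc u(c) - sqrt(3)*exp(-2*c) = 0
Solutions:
 u(c) = C1 - sqrt(3)*exp(-2*c)/2


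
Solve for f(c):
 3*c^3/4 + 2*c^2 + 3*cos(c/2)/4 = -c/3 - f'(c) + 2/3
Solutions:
 f(c) = C1 - 3*c^4/16 - 2*c^3/3 - c^2/6 + 2*c/3 - 3*sin(c/2)/2


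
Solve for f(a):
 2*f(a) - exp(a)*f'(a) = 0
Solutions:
 f(a) = C1*exp(-2*exp(-a))


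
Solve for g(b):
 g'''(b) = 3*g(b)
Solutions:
 g(b) = C3*exp(3^(1/3)*b) + (C1*sin(3^(5/6)*b/2) + C2*cos(3^(5/6)*b/2))*exp(-3^(1/3)*b/2)


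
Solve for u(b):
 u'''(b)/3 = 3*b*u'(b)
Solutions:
 u(b) = C1 + Integral(C2*airyai(3^(2/3)*b) + C3*airybi(3^(2/3)*b), b)


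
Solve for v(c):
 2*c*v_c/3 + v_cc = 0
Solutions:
 v(c) = C1 + C2*erf(sqrt(3)*c/3)


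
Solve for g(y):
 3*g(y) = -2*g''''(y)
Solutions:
 g(y) = (C1*sin(6^(1/4)*y/2) + C2*cos(6^(1/4)*y/2))*exp(-6^(1/4)*y/2) + (C3*sin(6^(1/4)*y/2) + C4*cos(6^(1/4)*y/2))*exp(6^(1/4)*y/2)


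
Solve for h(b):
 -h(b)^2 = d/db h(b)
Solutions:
 h(b) = 1/(C1 + b)


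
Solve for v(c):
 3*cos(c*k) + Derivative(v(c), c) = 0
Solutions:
 v(c) = C1 - 3*sin(c*k)/k


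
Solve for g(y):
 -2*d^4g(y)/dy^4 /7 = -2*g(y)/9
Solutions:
 g(y) = C1*exp(-sqrt(3)*7^(1/4)*y/3) + C2*exp(sqrt(3)*7^(1/4)*y/3) + C3*sin(sqrt(3)*7^(1/4)*y/3) + C4*cos(sqrt(3)*7^(1/4)*y/3)


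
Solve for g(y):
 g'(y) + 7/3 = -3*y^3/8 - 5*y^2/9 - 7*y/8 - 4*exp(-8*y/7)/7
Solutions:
 g(y) = C1 - 3*y^4/32 - 5*y^3/27 - 7*y^2/16 - 7*y/3 + exp(-8*y/7)/2


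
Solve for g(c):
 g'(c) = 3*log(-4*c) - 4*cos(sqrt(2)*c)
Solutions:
 g(c) = C1 + 3*c*log(-c) - 3*c + 6*c*log(2) - 2*sqrt(2)*sin(sqrt(2)*c)


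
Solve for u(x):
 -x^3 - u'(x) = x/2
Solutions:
 u(x) = C1 - x^4/4 - x^2/4


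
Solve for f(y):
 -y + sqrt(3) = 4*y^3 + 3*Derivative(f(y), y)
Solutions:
 f(y) = C1 - y^4/3 - y^2/6 + sqrt(3)*y/3


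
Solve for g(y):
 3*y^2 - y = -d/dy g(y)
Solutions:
 g(y) = C1 - y^3 + y^2/2


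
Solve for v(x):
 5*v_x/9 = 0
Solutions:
 v(x) = C1


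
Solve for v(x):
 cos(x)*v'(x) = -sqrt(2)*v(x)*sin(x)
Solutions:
 v(x) = C1*cos(x)^(sqrt(2))


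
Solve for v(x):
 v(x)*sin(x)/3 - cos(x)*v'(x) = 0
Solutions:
 v(x) = C1/cos(x)^(1/3)


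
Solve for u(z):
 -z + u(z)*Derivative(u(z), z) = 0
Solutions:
 u(z) = -sqrt(C1 + z^2)
 u(z) = sqrt(C1 + z^2)


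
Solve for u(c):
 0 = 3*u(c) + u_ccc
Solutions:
 u(c) = C3*exp(-3^(1/3)*c) + (C1*sin(3^(5/6)*c/2) + C2*cos(3^(5/6)*c/2))*exp(3^(1/3)*c/2)


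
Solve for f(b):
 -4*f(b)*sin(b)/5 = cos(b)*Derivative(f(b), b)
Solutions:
 f(b) = C1*cos(b)^(4/5)


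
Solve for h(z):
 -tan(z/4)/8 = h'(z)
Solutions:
 h(z) = C1 + log(cos(z/4))/2


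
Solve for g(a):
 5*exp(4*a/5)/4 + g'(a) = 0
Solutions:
 g(a) = C1 - 25*exp(4*a/5)/16


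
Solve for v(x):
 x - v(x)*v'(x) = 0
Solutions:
 v(x) = -sqrt(C1 + x^2)
 v(x) = sqrt(C1 + x^2)


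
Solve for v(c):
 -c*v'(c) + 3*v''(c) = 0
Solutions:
 v(c) = C1 + C2*erfi(sqrt(6)*c/6)


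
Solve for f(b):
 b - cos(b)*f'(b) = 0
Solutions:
 f(b) = C1 + Integral(b/cos(b), b)


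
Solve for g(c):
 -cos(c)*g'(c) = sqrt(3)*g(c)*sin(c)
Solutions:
 g(c) = C1*cos(c)^(sqrt(3))


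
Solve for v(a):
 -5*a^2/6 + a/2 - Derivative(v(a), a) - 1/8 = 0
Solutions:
 v(a) = C1 - 5*a^3/18 + a^2/4 - a/8


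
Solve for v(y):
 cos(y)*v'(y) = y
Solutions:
 v(y) = C1 + Integral(y/cos(y), y)


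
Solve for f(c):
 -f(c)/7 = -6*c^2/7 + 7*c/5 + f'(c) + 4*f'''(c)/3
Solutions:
 f(c) = C1*exp(7^(1/3)*c*(-7/(3 + sqrt(58))^(1/3) + 7^(1/3)*(3 + sqrt(58))^(1/3))/28)*sin(sqrt(3)*7^(1/3)*c*(7/(3 + sqrt(58))^(1/3) + 7^(1/3)*(3 + sqrt(58))^(1/3))/28) + C2*exp(7^(1/3)*c*(-7/(3 + sqrt(58))^(1/3) + 7^(1/3)*(3 + sqrt(58))^(1/3))/28)*cos(sqrt(3)*7^(1/3)*c*(7/(3 + sqrt(58))^(1/3) + 7^(1/3)*(3 + sqrt(58))^(1/3))/28) + C3*exp(-7^(1/3)*c*(-7/(3 + sqrt(58))^(1/3) + 7^(1/3)*(3 + sqrt(58))^(1/3))/14) + 6*c^2 - 469*c/5 + 3283/5


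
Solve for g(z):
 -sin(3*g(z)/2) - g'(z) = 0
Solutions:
 g(z) = -2*acos((-C1 - exp(3*z))/(C1 - exp(3*z)))/3 + 4*pi/3
 g(z) = 2*acos((-C1 - exp(3*z))/(C1 - exp(3*z)))/3


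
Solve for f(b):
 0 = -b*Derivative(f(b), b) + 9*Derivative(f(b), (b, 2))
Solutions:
 f(b) = C1 + C2*erfi(sqrt(2)*b/6)


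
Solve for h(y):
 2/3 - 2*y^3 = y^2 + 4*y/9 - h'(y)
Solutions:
 h(y) = C1 + y^4/2 + y^3/3 + 2*y^2/9 - 2*y/3


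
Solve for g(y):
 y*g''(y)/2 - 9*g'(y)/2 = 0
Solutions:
 g(y) = C1 + C2*y^10


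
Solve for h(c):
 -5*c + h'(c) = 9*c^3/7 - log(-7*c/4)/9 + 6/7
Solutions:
 h(c) = C1 + 9*c^4/28 + 5*c^2/2 - c*log(-c)/9 + c*(-7*log(7) + 14*log(2) + 61)/63


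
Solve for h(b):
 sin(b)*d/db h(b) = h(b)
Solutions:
 h(b) = C1*sqrt(cos(b) - 1)/sqrt(cos(b) + 1)


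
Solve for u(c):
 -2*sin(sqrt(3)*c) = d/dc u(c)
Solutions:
 u(c) = C1 + 2*sqrt(3)*cos(sqrt(3)*c)/3


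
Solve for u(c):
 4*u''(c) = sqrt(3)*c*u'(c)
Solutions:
 u(c) = C1 + C2*erfi(sqrt(2)*3^(1/4)*c/4)


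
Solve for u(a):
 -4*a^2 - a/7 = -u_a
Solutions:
 u(a) = C1 + 4*a^3/3 + a^2/14


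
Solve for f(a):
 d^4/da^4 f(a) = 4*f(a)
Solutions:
 f(a) = C1*exp(-sqrt(2)*a) + C2*exp(sqrt(2)*a) + C3*sin(sqrt(2)*a) + C4*cos(sqrt(2)*a)


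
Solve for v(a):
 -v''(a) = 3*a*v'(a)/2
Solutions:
 v(a) = C1 + C2*erf(sqrt(3)*a/2)


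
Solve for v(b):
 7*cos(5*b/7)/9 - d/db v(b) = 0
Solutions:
 v(b) = C1 + 49*sin(5*b/7)/45


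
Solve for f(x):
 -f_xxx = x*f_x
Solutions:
 f(x) = C1 + Integral(C2*airyai(-x) + C3*airybi(-x), x)


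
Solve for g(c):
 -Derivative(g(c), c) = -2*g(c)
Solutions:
 g(c) = C1*exp(2*c)


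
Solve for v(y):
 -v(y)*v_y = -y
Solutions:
 v(y) = -sqrt(C1 + y^2)
 v(y) = sqrt(C1 + y^2)


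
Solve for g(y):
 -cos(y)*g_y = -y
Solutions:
 g(y) = C1 + Integral(y/cos(y), y)


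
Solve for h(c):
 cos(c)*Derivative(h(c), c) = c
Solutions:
 h(c) = C1 + Integral(c/cos(c), c)


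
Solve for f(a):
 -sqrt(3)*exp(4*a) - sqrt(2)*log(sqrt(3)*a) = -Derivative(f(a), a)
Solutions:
 f(a) = C1 + sqrt(2)*a*log(a) + sqrt(2)*a*(-1 + log(3)/2) + sqrt(3)*exp(4*a)/4


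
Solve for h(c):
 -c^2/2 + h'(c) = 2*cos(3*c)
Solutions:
 h(c) = C1 + c^3/6 + 2*sin(3*c)/3


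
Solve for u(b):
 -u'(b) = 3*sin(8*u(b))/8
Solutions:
 u(b) = -acos((-C1 - exp(6*b))/(C1 - exp(6*b)))/8 + pi/4
 u(b) = acos((-C1 - exp(6*b))/(C1 - exp(6*b)))/8


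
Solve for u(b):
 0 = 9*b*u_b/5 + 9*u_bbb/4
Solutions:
 u(b) = C1 + Integral(C2*airyai(-10^(2/3)*b/5) + C3*airybi(-10^(2/3)*b/5), b)


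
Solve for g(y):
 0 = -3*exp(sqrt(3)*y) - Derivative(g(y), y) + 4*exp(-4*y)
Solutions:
 g(y) = C1 - sqrt(3)*exp(sqrt(3)*y) - exp(-4*y)


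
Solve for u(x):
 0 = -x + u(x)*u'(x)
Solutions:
 u(x) = -sqrt(C1 + x^2)
 u(x) = sqrt(C1 + x^2)


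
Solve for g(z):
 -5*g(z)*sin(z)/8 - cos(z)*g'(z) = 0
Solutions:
 g(z) = C1*cos(z)^(5/8)


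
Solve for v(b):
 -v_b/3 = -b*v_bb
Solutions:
 v(b) = C1 + C2*b^(4/3)


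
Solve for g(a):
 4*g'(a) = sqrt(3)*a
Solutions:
 g(a) = C1 + sqrt(3)*a^2/8


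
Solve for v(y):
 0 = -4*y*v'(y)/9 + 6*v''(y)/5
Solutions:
 v(y) = C1 + C2*erfi(sqrt(15)*y/9)


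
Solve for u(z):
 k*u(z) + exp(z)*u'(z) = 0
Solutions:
 u(z) = C1*exp(k*exp(-z))


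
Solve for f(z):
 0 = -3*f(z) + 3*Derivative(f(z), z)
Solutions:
 f(z) = C1*exp(z)


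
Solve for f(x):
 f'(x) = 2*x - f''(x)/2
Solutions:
 f(x) = C1 + C2*exp(-2*x) + x^2 - x


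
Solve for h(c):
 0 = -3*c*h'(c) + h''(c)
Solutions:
 h(c) = C1 + C2*erfi(sqrt(6)*c/2)


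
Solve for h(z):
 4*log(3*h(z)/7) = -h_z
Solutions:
 Integral(1/(log(_y) - log(7) + log(3)), (_y, h(z)))/4 = C1 - z


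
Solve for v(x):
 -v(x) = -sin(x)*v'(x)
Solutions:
 v(x) = C1*sqrt(cos(x) - 1)/sqrt(cos(x) + 1)


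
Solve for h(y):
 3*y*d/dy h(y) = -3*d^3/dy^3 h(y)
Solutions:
 h(y) = C1 + Integral(C2*airyai(-y) + C3*airybi(-y), y)


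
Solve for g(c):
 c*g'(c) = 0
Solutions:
 g(c) = C1


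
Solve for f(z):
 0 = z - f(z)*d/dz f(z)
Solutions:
 f(z) = -sqrt(C1 + z^2)
 f(z) = sqrt(C1 + z^2)


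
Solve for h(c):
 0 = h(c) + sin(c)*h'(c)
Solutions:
 h(c) = C1*sqrt(cos(c) + 1)/sqrt(cos(c) - 1)


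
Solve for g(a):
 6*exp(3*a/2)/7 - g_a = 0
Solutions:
 g(a) = C1 + 4*exp(3*a/2)/7


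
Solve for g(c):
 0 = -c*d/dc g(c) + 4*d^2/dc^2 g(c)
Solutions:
 g(c) = C1 + C2*erfi(sqrt(2)*c/4)


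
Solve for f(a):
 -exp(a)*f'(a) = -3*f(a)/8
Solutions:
 f(a) = C1*exp(-3*exp(-a)/8)


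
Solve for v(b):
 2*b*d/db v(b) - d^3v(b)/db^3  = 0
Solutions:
 v(b) = C1 + Integral(C2*airyai(2^(1/3)*b) + C3*airybi(2^(1/3)*b), b)


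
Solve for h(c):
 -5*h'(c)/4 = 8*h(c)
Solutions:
 h(c) = C1*exp(-32*c/5)


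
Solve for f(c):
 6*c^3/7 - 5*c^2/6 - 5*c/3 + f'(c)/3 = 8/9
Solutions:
 f(c) = C1 - 9*c^4/14 + 5*c^3/6 + 5*c^2/2 + 8*c/3


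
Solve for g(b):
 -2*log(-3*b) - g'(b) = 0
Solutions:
 g(b) = C1 - 2*b*log(-b) + 2*b*(1 - log(3))


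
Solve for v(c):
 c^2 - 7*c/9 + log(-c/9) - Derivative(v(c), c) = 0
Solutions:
 v(c) = C1 + c^3/3 - 7*c^2/18 + c*log(-c) + c*(-2*log(3) - 1)


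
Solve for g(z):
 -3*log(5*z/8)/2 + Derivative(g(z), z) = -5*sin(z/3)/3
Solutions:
 g(z) = C1 + 3*z*log(z)/2 - 5*z*log(2) - 3*z/2 + z*log(10)/2 + z*log(5) + 5*cos(z/3)


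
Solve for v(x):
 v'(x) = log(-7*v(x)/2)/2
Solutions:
 -2*Integral(1/(log(-_y) - log(2) + log(7)), (_y, v(x))) = C1 - x


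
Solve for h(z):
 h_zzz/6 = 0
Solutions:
 h(z) = C1 + C2*z + C3*z^2


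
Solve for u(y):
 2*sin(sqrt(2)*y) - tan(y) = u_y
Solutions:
 u(y) = C1 + log(cos(y)) - sqrt(2)*cos(sqrt(2)*y)


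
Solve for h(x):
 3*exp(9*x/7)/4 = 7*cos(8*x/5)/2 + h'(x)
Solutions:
 h(x) = C1 + 7*exp(9*x/7)/12 - 35*sin(8*x/5)/16


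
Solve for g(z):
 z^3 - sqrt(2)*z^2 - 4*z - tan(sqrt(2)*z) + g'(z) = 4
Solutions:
 g(z) = C1 - z^4/4 + sqrt(2)*z^3/3 + 2*z^2 + 4*z - sqrt(2)*log(cos(sqrt(2)*z))/2


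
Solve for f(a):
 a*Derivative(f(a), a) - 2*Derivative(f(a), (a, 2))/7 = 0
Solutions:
 f(a) = C1 + C2*erfi(sqrt(7)*a/2)


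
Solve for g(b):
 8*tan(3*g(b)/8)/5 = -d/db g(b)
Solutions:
 g(b) = -8*asin(C1*exp(-3*b/5))/3 + 8*pi/3
 g(b) = 8*asin(C1*exp(-3*b/5))/3


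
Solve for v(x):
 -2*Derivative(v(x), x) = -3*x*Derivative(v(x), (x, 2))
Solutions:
 v(x) = C1 + C2*x^(5/3)


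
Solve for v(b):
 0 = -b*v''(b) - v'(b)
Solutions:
 v(b) = C1 + C2*log(b)


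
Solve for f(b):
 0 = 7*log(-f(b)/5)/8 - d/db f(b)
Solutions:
 -8*Integral(1/(log(-_y) - log(5)), (_y, f(b)))/7 = C1 - b


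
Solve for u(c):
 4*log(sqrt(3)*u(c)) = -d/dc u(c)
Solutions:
 Integral(1/(2*log(_y) + log(3)), (_y, u(c)))/2 = C1 - c


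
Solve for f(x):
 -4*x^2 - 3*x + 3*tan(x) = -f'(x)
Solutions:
 f(x) = C1 + 4*x^3/3 + 3*x^2/2 + 3*log(cos(x))


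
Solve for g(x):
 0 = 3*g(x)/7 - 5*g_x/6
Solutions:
 g(x) = C1*exp(18*x/35)


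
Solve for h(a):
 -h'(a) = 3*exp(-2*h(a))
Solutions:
 h(a) = log(-sqrt(C1 - 6*a))
 h(a) = log(C1 - 6*a)/2


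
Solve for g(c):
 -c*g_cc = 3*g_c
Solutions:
 g(c) = C1 + C2/c^2


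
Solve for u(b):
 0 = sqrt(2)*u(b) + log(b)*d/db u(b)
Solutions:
 u(b) = C1*exp(-sqrt(2)*li(b))


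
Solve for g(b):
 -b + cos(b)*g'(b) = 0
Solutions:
 g(b) = C1 + Integral(b/cos(b), b)


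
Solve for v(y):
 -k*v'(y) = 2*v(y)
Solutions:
 v(y) = C1*exp(-2*y/k)


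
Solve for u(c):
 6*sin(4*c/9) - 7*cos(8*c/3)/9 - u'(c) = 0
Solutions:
 u(c) = C1 - 7*sin(8*c/3)/24 - 27*cos(4*c/9)/2


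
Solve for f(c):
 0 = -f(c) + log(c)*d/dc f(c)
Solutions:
 f(c) = C1*exp(li(c))


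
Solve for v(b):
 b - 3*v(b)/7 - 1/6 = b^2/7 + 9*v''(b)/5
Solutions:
 v(b) = C1*sin(sqrt(105)*b/21) + C2*cos(sqrt(105)*b/21) - b^2/3 + 7*b/3 + 217/90


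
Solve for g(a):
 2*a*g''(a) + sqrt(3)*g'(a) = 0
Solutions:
 g(a) = C1 + C2*a^(1 - sqrt(3)/2)


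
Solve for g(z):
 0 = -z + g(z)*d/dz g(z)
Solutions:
 g(z) = -sqrt(C1 + z^2)
 g(z) = sqrt(C1 + z^2)


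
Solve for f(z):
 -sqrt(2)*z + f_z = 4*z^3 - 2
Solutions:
 f(z) = C1 + z^4 + sqrt(2)*z^2/2 - 2*z


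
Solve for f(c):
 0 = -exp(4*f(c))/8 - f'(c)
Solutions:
 f(c) = log(-(1/(C1 + c))^(1/4)) + log(2)/4
 f(c) = log(1/(C1 + c))/4 + log(2)/4
 f(c) = log(-I*(1/(C1 + c))^(1/4)) + log(2)/4
 f(c) = log(I*(1/(C1 + c))^(1/4)) + log(2)/4


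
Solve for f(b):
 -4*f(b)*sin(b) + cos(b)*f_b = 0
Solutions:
 f(b) = C1/cos(b)^4


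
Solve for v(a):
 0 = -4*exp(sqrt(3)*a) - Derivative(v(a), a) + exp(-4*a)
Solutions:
 v(a) = C1 - 4*sqrt(3)*exp(sqrt(3)*a)/3 - exp(-4*a)/4


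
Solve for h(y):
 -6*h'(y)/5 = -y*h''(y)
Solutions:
 h(y) = C1 + C2*y^(11/5)


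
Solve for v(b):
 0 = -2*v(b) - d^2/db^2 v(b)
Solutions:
 v(b) = C1*sin(sqrt(2)*b) + C2*cos(sqrt(2)*b)


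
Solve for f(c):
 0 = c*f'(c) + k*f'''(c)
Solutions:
 f(c) = C1 + Integral(C2*airyai(c*(-1/k)^(1/3)) + C3*airybi(c*(-1/k)^(1/3)), c)


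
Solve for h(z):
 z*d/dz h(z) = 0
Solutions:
 h(z) = C1


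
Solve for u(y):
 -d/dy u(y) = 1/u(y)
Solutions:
 u(y) = -sqrt(C1 - 2*y)
 u(y) = sqrt(C1 - 2*y)


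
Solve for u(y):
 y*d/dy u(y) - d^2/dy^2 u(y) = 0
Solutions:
 u(y) = C1 + C2*erfi(sqrt(2)*y/2)


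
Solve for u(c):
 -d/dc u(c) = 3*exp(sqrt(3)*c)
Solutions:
 u(c) = C1 - sqrt(3)*exp(sqrt(3)*c)


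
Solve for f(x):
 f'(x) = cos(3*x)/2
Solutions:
 f(x) = C1 + sin(3*x)/6


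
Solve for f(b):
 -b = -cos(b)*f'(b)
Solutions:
 f(b) = C1 + Integral(b/cos(b), b)


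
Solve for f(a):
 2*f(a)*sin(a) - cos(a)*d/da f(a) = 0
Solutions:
 f(a) = C1/cos(a)^2


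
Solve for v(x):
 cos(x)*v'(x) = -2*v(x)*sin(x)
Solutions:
 v(x) = C1*cos(x)^2


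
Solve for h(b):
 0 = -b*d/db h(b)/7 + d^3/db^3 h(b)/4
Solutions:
 h(b) = C1 + Integral(C2*airyai(14^(2/3)*b/7) + C3*airybi(14^(2/3)*b/7), b)


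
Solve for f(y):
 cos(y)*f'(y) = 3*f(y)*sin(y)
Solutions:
 f(y) = C1/cos(y)^3


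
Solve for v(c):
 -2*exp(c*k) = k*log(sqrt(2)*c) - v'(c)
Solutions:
 v(c) = C1 + c*k*log(c) + c*k*(-1 + log(2)/2) + Piecewise((2*exp(c*k)/k, Ne(k, 0)), (2*c, True))


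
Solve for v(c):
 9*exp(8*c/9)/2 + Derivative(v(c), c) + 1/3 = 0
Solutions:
 v(c) = C1 - c/3 - 81*exp(8*c/9)/16


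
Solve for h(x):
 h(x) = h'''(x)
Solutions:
 h(x) = C3*exp(x) + (C1*sin(sqrt(3)*x/2) + C2*cos(sqrt(3)*x/2))*exp(-x/2)


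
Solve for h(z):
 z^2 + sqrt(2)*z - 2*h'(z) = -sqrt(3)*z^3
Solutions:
 h(z) = C1 + sqrt(3)*z^4/8 + z^3/6 + sqrt(2)*z^2/4


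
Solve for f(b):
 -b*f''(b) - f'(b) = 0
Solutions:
 f(b) = C1 + C2*log(b)


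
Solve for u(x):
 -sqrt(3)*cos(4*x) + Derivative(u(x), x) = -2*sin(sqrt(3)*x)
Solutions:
 u(x) = C1 + sqrt(3)*sin(4*x)/4 + 2*sqrt(3)*cos(sqrt(3)*x)/3


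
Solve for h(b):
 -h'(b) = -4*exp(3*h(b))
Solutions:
 h(b) = log(-1/(C1 + 12*b))/3
 h(b) = log((-1/(C1 + 4*b))^(1/3)*(-3^(2/3) - 3*3^(1/6)*I)/6)
 h(b) = log((-1/(C1 + 4*b))^(1/3)*(-3^(2/3) + 3*3^(1/6)*I)/6)


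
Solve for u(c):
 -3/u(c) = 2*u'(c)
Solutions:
 u(c) = -sqrt(C1 - 3*c)
 u(c) = sqrt(C1 - 3*c)


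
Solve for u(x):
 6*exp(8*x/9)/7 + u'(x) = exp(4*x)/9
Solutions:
 u(x) = C1 - 27*exp(8*x/9)/28 + exp(4*x)/36


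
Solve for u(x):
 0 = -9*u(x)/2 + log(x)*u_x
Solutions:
 u(x) = C1*exp(9*li(x)/2)


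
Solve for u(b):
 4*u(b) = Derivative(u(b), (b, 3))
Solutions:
 u(b) = C3*exp(2^(2/3)*b) + (C1*sin(2^(2/3)*sqrt(3)*b/2) + C2*cos(2^(2/3)*sqrt(3)*b/2))*exp(-2^(2/3)*b/2)


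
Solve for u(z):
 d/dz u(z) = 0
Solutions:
 u(z) = C1


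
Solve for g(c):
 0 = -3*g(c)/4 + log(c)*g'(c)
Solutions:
 g(c) = C1*exp(3*li(c)/4)


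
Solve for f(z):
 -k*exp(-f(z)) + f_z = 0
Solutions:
 f(z) = log(C1 + k*z)


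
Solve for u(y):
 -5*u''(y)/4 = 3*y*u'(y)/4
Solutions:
 u(y) = C1 + C2*erf(sqrt(30)*y/10)


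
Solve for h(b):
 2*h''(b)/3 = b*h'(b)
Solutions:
 h(b) = C1 + C2*erfi(sqrt(3)*b/2)


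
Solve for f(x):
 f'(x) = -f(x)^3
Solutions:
 f(x) = -sqrt(2)*sqrt(-1/(C1 - x))/2
 f(x) = sqrt(2)*sqrt(-1/(C1 - x))/2


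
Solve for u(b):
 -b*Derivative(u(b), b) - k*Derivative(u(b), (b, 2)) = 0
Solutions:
 u(b) = C1 + C2*sqrt(k)*erf(sqrt(2)*b*sqrt(1/k)/2)


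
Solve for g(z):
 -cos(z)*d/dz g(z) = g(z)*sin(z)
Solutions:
 g(z) = C1*cos(z)


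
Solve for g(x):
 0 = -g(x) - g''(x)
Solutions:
 g(x) = C1*sin(x) + C2*cos(x)


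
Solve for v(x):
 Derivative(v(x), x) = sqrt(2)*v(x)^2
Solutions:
 v(x) = -1/(C1 + sqrt(2)*x)


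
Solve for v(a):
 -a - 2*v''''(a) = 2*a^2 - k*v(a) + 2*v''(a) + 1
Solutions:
 v(a) = C1*exp(-sqrt(2)*a*sqrt(-sqrt(2*k + 1) - 1)/2) + C2*exp(sqrt(2)*a*sqrt(-sqrt(2*k + 1) - 1)/2) + C3*exp(-sqrt(2)*a*sqrt(sqrt(2*k + 1) - 1)/2) + C4*exp(sqrt(2)*a*sqrt(sqrt(2*k + 1) - 1)/2) + 2*a^2/k + a/k + 1/k + 8/k^2


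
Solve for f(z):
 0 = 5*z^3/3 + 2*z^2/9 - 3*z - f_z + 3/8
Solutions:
 f(z) = C1 + 5*z^4/12 + 2*z^3/27 - 3*z^2/2 + 3*z/8


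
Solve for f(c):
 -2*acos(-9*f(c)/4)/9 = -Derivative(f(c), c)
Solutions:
 Integral(1/acos(-9*_y/4), (_y, f(c))) = C1 + 2*c/9


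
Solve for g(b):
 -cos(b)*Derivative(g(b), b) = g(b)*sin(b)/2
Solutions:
 g(b) = C1*sqrt(cos(b))


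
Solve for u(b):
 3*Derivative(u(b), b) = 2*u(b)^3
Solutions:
 u(b) = -sqrt(6)*sqrt(-1/(C1 + 2*b))/2
 u(b) = sqrt(6)*sqrt(-1/(C1 + 2*b))/2


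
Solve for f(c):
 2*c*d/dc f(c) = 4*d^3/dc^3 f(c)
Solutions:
 f(c) = C1 + Integral(C2*airyai(2^(2/3)*c/2) + C3*airybi(2^(2/3)*c/2), c)


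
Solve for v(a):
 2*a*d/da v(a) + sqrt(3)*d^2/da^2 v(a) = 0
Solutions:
 v(a) = C1 + C2*erf(3^(3/4)*a/3)


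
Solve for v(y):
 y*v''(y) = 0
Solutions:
 v(y) = C1 + C2*y


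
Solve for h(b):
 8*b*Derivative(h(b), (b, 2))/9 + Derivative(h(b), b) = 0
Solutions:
 h(b) = C1 + C2/b^(1/8)


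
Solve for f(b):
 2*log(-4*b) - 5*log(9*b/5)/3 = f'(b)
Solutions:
 f(b) = C1 + b*log(b)/3 + b*(-4*log(3) - 1/3 + 2*log(15)/3 + log(80) + 2*I*pi)


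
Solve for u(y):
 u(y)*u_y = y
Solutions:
 u(y) = -sqrt(C1 + y^2)
 u(y) = sqrt(C1 + y^2)


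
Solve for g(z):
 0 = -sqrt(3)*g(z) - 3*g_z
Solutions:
 g(z) = C1*exp(-sqrt(3)*z/3)


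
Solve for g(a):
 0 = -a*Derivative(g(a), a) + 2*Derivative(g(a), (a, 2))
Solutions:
 g(a) = C1 + C2*erfi(a/2)


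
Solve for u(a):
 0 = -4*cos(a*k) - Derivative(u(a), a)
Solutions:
 u(a) = C1 - 4*sin(a*k)/k


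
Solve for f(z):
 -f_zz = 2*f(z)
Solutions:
 f(z) = C1*sin(sqrt(2)*z) + C2*cos(sqrt(2)*z)


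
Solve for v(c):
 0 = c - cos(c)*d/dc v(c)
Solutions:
 v(c) = C1 + Integral(c/cos(c), c)


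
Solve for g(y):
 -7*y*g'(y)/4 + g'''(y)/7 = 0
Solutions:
 g(y) = C1 + Integral(C2*airyai(2^(1/3)*7^(2/3)*y/2) + C3*airybi(2^(1/3)*7^(2/3)*y/2), y)


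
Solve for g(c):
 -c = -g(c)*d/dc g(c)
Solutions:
 g(c) = -sqrt(C1 + c^2)
 g(c) = sqrt(C1 + c^2)


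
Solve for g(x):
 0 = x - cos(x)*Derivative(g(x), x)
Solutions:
 g(x) = C1 + Integral(x/cos(x), x)


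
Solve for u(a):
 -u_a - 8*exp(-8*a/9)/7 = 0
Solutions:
 u(a) = C1 + 9*exp(-8*a/9)/7


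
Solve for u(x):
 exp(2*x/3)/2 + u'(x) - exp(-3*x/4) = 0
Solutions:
 u(x) = C1 - 3*exp(2*x/3)/4 - 4*exp(-3*x/4)/3


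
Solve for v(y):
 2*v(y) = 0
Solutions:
 v(y) = 0


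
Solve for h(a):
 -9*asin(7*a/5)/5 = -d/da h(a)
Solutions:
 h(a) = C1 + 9*a*asin(7*a/5)/5 + 9*sqrt(25 - 49*a^2)/35


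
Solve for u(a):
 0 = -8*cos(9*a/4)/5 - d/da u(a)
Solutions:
 u(a) = C1 - 32*sin(9*a/4)/45


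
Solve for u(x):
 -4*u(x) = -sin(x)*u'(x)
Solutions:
 u(x) = C1*(cos(x)^2 - 2*cos(x) + 1)/(cos(x)^2 + 2*cos(x) + 1)


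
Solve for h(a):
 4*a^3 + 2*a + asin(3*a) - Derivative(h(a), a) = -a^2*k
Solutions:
 h(a) = C1 + a^4 + a^3*k/3 + a^2 + a*asin(3*a) + sqrt(1 - 9*a^2)/3


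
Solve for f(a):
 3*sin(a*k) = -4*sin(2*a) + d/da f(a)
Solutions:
 f(a) = C1 - 2*cos(2*a) - 3*cos(a*k)/k


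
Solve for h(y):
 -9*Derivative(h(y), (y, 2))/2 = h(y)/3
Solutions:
 h(y) = C1*sin(sqrt(6)*y/9) + C2*cos(sqrt(6)*y/9)


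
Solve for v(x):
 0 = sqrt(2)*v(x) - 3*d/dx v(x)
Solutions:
 v(x) = C1*exp(sqrt(2)*x/3)


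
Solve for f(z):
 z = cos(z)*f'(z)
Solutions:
 f(z) = C1 + Integral(z/cos(z), z)


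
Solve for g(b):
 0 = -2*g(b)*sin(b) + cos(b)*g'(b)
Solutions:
 g(b) = C1/cos(b)^2


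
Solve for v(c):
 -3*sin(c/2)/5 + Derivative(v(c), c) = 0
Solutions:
 v(c) = C1 - 6*cos(c/2)/5


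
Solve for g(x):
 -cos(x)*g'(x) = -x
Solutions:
 g(x) = C1 + Integral(x/cos(x), x)


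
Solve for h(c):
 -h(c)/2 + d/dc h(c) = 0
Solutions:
 h(c) = C1*exp(c/2)


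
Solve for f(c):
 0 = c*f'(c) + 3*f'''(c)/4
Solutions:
 f(c) = C1 + Integral(C2*airyai(-6^(2/3)*c/3) + C3*airybi(-6^(2/3)*c/3), c)


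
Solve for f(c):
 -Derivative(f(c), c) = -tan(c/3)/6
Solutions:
 f(c) = C1 - log(cos(c/3))/2


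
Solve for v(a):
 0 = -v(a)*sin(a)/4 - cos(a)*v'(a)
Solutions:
 v(a) = C1*cos(a)^(1/4)


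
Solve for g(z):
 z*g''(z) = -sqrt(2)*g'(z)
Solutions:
 g(z) = C1 + C2*z^(1 - sqrt(2))


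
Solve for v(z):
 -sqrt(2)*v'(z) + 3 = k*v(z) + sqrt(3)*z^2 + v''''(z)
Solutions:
 v(z) = C1*exp(z*Piecewise((-sqrt(-(-2)^(1/3))/2 + sqrt((-2)^(1/3) + 2*sqrt(2)/sqrt(-(-2)^(1/3)))/2, Eq(k, 0)), (-sqrt(2*k/(3*(sqrt(1/64 - k^3/27) + 1/8)^(1/3)) + 2*(sqrt(1/64 - k^3/27) + 1/8)^(1/3))/2 + sqrt(-2*k/(3*(sqrt(1/64 - k^3/27) + 1/8)^(1/3)) - 2*(sqrt(1/64 - k^3/27) + 1/8)^(1/3) + 2*sqrt(2)/sqrt(2*k/(3*(sqrt(1/64 - k^3/27) + 1/8)^(1/3)) + 2*(sqrt(1/64 - k^3/27) + 1/8)^(1/3)))/2, True))) + C2*exp(z*Piecewise((sqrt(-(-2)^(1/3))/2 - sqrt(-2*sqrt(2)/sqrt(-(-2)^(1/3)) + (-2)^(1/3))/2, Eq(k, 0)), (sqrt(2*k/(3*(sqrt(1/64 - k^3/27) + 1/8)^(1/3)) + 2*(sqrt(1/64 - k^3/27) + 1/8)^(1/3))/2 - sqrt(-2*k/(3*(sqrt(1/64 - k^3/27) + 1/8)^(1/3)) - 2*(sqrt(1/64 - k^3/27) + 1/8)^(1/3) - 2*sqrt(2)/sqrt(2*k/(3*(sqrt(1/64 - k^3/27) + 1/8)^(1/3)) + 2*(sqrt(1/64 - k^3/27) + 1/8)^(1/3)))/2, True))) + C3*exp(z*Piecewise((sqrt(-(-2)^(1/3))/2 + sqrt(-2*sqrt(2)/sqrt(-(-2)^(1/3)) + (-2)^(1/3))/2, Eq(k, 0)), (sqrt(2*k/(3*(sqrt(1/64 - k^3/27) + 1/8)^(1/3)) + 2*(sqrt(1/64 - k^3/27) + 1/8)^(1/3))/2 + sqrt(-2*k/(3*(sqrt(1/64 - k^3/27) + 1/8)^(1/3)) - 2*(sqrt(1/64 - k^3/27) + 1/8)^(1/3) - 2*sqrt(2)/sqrt(2*k/(3*(sqrt(1/64 - k^3/27) + 1/8)^(1/3)) + 2*(sqrt(1/64 - k^3/27) + 1/8)^(1/3)))/2, True))) + C4*exp(z*Piecewise((-sqrt((-2)^(1/3) + 2*sqrt(2)/sqrt(-(-2)^(1/3)))/2 - sqrt(-(-2)^(1/3))/2, Eq(k, 0)), (-sqrt(2*k/(3*(sqrt(1/64 - k^3/27) + 1/8)^(1/3)) + 2*(sqrt(1/64 - k^3/27) + 1/8)^(1/3))/2 - sqrt(-2*k/(3*(sqrt(1/64 - k^3/27) + 1/8)^(1/3)) - 2*(sqrt(1/64 - k^3/27) + 1/8)^(1/3) + 2*sqrt(2)/sqrt(2*k/(3*(sqrt(1/64 - k^3/27) + 1/8)^(1/3)) + 2*(sqrt(1/64 - k^3/27) + 1/8)^(1/3)))/2, True))) - sqrt(3)*z^2/k + 3/k + 2*sqrt(6)*z/k^2 - 4*sqrt(3)/k^3


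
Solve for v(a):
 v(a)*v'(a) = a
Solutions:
 v(a) = -sqrt(C1 + a^2)
 v(a) = sqrt(C1 + a^2)


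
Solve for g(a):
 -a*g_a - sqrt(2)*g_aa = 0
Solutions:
 g(a) = C1 + C2*erf(2^(1/4)*a/2)


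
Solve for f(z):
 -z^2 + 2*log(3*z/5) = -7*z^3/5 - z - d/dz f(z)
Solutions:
 f(z) = C1 - 7*z^4/20 + z^3/3 - z^2/2 - 2*z*log(z) + z*log(25/9) + 2*z


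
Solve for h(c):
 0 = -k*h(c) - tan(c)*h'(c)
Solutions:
 h(c) = C1*exp(-k*log(sin(c)))
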